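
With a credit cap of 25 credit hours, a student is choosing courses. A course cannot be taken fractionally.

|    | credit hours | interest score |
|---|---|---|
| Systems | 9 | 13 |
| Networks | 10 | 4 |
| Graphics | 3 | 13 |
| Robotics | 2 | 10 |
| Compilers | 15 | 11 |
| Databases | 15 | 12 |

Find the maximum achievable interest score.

This is an integer program with binary decision variables.
Allowing fractional choices, the relaxed optimum would be about 44.8, but courses are indivisible.
Systems + Graphics + Robotics: credit hours 9 + 3 + 2 = 14 ≤ 25, interest score 13 + 13 + 10 = 36.
Systems + Networks + Graphics + Robotics: credit hours 9 + 10 + 3 + 2 = 24 ≤ 25, interest score 13 + 4 + 13 + 10 = 40.
Best is Systems, Networks, Graphics, and Robotics with total interest score 40.

40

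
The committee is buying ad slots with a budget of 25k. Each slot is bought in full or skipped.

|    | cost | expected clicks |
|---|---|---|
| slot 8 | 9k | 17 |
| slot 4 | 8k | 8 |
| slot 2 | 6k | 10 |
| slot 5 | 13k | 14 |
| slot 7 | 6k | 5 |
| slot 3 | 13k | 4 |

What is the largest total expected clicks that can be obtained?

Take slot 8, slot 4, and slot 2: cost 9 + 8 + 6 = 23 ≤ 25, expected clicks 17 + 8 + 10 = 35.
No other feasible combination does better.

35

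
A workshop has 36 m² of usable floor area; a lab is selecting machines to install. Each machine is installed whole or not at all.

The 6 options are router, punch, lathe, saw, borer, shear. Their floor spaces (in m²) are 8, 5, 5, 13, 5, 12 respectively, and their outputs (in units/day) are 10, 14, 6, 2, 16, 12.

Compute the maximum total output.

58

This is an integer program with binary decision variables.
Allowing fractional choices, the relaxed optimum would be about 58.2, but machines are indivisible.
router + punch + lathe + borer + shear: floor space 8 + 5 + 5 + 5 + 12 = 35 ≤ 36, output 10 + 14 + 6 + 16 + 12 = 58.
router + punch + borer + shear: floor space 8 + 5 + 5 + 12 = 30 ≤ 36, output 10 + 14 + 16 + 12 = 52.
Best is router, punch, lathe, borer, and shear with total output 58.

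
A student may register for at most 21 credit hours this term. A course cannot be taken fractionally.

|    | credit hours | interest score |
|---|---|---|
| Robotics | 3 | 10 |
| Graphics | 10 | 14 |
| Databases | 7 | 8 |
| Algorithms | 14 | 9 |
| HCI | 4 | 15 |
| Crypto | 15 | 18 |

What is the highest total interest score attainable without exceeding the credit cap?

This is a 0-1 knapsack instance.
Robotics + Algorithms + HCI: credit hours 3 + 14 + 4 = 21 ≤ 21, interest score 10 + 9 + 15 = 34.
Robotics + Graphics + HCI: credit hours 3 + 10 + 4 = 17 ≤ 21, interest score 10 + 14 + 15 = 39.
Graphics + Databases + HCI: credit hours 10 + 7 + 4 = 21 ≤ 21, interest score 14 + 8 + 15 = 37.
Best is Robotics, Graphics, and HCI with total interest score 39.

39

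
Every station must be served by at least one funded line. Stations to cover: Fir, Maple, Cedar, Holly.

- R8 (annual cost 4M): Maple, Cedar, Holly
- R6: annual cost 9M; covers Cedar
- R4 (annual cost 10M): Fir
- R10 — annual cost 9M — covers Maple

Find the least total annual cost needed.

14

Choose R8 and R4: together they cover Fir, Maple, Cedar, Holly — every station.
Total annual cost: 4 + 10 = 14.
No cover costs less than 14.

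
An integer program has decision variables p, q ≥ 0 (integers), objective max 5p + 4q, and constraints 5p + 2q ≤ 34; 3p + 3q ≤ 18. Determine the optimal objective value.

30

(p,q)=(6,0): 5·6+2·0=30≤34, 3·6+3·0=18≤18, objective 30.
(p,q)=(5,1): 5·5+2·1=27≤34, 3·5+3·1=18≤18, objective 29.
No feasible integer point exceeds 30.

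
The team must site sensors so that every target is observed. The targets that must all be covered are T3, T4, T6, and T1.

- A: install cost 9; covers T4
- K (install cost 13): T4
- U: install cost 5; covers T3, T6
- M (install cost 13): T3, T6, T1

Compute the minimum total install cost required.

This is a weighted set-cover instance.
The greedy cost-per-new-target heuristic would pick U, A, and M for 27, but a cheaper cover exists.
Choose A and M: together they cover T3, T4, T6, T1 — every target.
Total install cost: 9 + 13 = 22.
No cover costs less than 22.

22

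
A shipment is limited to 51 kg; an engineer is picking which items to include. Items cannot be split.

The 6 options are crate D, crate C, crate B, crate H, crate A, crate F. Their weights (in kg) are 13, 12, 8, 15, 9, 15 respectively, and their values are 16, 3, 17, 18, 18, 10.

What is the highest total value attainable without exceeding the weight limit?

69

crate B + crate H + crate A + crate F: weight 8 + 15 + 9 + 15 = 47 ≤ 51, value 17 + 18 + 18 + 10 = 63.
crate D + crate B + crate A + crate F: weight 13 + 8 + 9 + 15 = 45 ≤ 51, value 16 + 17 + 18 + 10 = 61.
crate D + crate B + crate H + crate A: weight 13 + 8 + 15 + 9 = 45 ≤ 51, value 16 + 17 + 18 + 18 = 69.
Best is crate D, crate B, crate H, and crate A with total value 69.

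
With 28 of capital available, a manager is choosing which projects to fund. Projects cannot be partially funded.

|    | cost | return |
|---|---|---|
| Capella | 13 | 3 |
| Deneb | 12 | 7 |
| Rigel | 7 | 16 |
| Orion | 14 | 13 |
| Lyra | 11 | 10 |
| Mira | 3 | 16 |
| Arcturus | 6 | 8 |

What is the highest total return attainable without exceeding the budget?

50

Allowing fractional choices, the relaxed optimum would be about 51.1, but projects are indivisible.
Deneb + Rigel + Mira + Arcturus: cost 12 + 7 + 3 + 6 = 28 ≤ 28, return 7 + 16 + 16 + 8 = 47.
Rigel + Lyra + Mira + Arcturus: cost 7 + 11 + 3 + 6 = 27 ≤ 28, return 16 + 10 + 16 + 8 = 50.
Rigel + Orion + Mira: cost 7 + 14 + 3 = 24 ≤ 28, return 16 + 13 + 16 = 45.
Best is Rigel, Lyra, Mira, and Arcturus with total return 50.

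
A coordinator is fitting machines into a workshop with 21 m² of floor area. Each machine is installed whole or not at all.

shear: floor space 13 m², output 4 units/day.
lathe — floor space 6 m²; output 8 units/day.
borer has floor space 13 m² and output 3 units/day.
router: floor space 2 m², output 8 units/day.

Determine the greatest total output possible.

20

lathe + borer + router: floor space 6 + 13 + 2 = 21 ≤ 21, output 8 + 3 + 8 = 19.
shear + lathe + router: floor space 13 + 6 + 2 = 21 ≤ 21, output 4 + 8 + 8 = 20.
lathe + router: floor space 6 + 2 = 8 ≤ 21, output 8 + 8 = 16.
Best is shear, lathe, and router with total output 20.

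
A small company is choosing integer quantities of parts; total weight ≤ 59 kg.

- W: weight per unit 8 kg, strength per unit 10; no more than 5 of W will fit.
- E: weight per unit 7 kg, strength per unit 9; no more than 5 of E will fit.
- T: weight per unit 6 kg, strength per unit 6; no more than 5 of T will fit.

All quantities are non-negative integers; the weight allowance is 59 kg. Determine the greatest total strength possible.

75

This is a bounded integer knapsack.
4×W, 3×E, and 1×T: weight 59 ≤ 59, strength 4·10 + 3·9 + 1·6 = 73.
3×W and 5×E: weight 59 ≤ 59, strength 3·10 + 5·9 = 75.
Best is 75.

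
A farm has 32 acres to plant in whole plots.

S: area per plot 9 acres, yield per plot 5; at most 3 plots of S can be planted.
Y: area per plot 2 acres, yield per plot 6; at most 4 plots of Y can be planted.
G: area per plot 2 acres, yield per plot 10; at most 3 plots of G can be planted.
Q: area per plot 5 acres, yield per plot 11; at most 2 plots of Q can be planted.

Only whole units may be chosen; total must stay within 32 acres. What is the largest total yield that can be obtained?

1×S, 3×Y, 3×G, and 2×Q: area 31 ≤ 32, yield 1·5 + 3·6 + 3·10 + 2·11 = 75.
4×Y, 3×G, and 2×Q: area 24 ≤ 32, yield 4·6 + 3·10 + 2·11 = 76.
Best is 76.

76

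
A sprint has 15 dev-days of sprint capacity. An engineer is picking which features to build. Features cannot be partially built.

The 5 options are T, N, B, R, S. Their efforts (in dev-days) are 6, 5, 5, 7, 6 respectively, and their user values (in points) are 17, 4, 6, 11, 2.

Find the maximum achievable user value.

Treat it as a binary knapsack problem.
Allowing fractional choices, the relaxed optimum would be about 30.4, but features are indivisible.
T + B: effort 6 + 5 = 11 ≤ 15, user value 17 + 6 = 23.
T + N: effort 6 + 5 = 11 ≤ 15, user value 17 + 4 = 21.
T + R: effort 6 + 7 = 13 ≤ 15, user value 17 + 11 = 28.
Best is T and R with total user value 28.

28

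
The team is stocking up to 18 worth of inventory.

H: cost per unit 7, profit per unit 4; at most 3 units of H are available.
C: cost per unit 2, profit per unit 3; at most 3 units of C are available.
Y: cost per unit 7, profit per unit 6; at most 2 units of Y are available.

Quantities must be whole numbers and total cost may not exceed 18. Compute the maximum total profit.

18

Take 2×C and 2×Y: cost 18 ≤ 18, profit 2·3 + 2·6 = 18.
No other integer combination yields more.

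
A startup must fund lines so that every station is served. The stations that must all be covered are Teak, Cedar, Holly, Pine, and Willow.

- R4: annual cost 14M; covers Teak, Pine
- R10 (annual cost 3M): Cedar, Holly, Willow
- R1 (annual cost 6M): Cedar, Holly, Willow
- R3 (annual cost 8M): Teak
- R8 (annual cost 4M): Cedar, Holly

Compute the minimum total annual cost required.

17

Choose R4 and R10: together they cover Teak, Cedar, Holly, Pine, Willow — every station.
Total annual cost: 14 + 3 = 17.
No cover costs less than 17.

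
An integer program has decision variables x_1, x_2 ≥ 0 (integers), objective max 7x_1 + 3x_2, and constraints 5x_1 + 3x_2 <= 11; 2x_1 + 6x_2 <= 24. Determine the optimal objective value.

(x_1,x_2)=(2,0) is feasible, giving 14.
(x_1,x_2)=(1,1) is feasible, giving 10.
(x_1,x_2)=(1,0) is feasible, giving 7.
No feasible integer point exceeds 14.

14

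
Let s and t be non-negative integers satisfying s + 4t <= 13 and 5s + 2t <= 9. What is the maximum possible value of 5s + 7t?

The continuous relaxation peaks at (0.556, 3.11) with value 24.56; rounding to a feasible lattice point costs some objective.
(s,t)=(0,3): 1·0+4·3=12≤13, 5·0+2·3=6≤9, objective 21.
(s,t)=(1,2): 1·1+4·2=9≤13, 5·1+2·2=9≤9, objective 19.
(s,t)=(0,2): 1·0+4·2=8≤13, 5·0+2·2=4≤9, objective 14.
Maximum is 21 at (s,t)=(0,3).

21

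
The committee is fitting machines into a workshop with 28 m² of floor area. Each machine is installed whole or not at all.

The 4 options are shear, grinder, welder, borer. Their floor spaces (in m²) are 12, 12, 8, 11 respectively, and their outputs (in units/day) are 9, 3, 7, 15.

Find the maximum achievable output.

Allowing fractional choices, the relaxed optimum would be about 28.8, but machines are indivisible.
shear + borer: floor space 12 + 11 = 23 ≤ 28, output 9 + 15 = 24.
welder + borer: floor space 8 + 11 = 19 ≤ 28, output 7 + 15 = 22.
Best is shear and borer with total output 24.

24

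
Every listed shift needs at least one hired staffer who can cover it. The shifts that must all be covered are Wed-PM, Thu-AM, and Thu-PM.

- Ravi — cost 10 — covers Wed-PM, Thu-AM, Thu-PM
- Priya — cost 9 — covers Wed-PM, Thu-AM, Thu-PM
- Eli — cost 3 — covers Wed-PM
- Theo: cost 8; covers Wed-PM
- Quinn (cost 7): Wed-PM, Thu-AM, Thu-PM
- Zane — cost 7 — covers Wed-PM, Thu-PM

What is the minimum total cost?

7

Quinn alone covers Wed-PM, Thu-AM, Thu-PM — every shift.
Total cost: 7.
No cover costs less than 7.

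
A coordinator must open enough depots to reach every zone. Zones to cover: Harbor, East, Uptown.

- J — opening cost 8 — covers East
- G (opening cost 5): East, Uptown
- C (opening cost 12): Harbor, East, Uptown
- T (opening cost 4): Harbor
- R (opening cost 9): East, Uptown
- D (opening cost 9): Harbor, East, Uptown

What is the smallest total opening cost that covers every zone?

Choose G and T: together they cover Harbor, East, Uptown — every zone.
Total opening cost: 5 + 4 = 9.
No cover costs less than 9.

9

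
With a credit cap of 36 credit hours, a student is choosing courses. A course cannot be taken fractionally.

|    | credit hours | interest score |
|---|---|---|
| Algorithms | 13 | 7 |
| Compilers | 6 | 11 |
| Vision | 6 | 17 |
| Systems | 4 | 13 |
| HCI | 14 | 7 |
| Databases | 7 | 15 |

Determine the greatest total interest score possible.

Algorithms + Vision + Systems + Databases: credit hours 13 + 6 + 4 + 7 = 30 ≤ 36, interest score 7 + 17 + 13 + 15 = 52.
Algorithms + Compilers + Vision + Systems + Databases: credit hours 13 + 6 + 6 + 4 + 7 = 36 ≤ 36, interest score 7 + 11 + 17 + 13 + 15 = 63.
Compilers + Vision + Systems + Databases: credit hours 6 + 6 + 4 + 7 = 23 ≤ 36, interest score 11 + 17 + 13 + 15 = 56.
Best is Algorithms, Compilers, Vision, Systems, and Databases with total interest score 63.

63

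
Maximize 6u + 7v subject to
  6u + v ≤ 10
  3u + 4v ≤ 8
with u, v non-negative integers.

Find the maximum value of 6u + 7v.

The continuous relaxation peaks at (1.52, 0.857) with value 15.14; rounding to a feasible lattice point costs some objective.
(u,v)=(0,2): 6·0+1·2=2≤10, 3·0+4·2=8≤8, objective 14.
(u,v)=(1,1): 6·1+1·1=7≤10, 3·1+4·1=7≤8, objective 13.
(u,v)=(0,1): 6·0+1·1=1≤10, 3·0+4·1=4≤8, objective 7.
The best lattice point is (0,2), giving 14.

14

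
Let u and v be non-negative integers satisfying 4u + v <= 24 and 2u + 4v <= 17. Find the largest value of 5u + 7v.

The continuous relaxation peaks at (5.64, 1.43) with value 38.21; rounding to a feasible lattice point costs some objective.
(u,v)=(4,2): 4·4+1·2=18≤24, 2·4+4·2=16≤17, objective 34.
(u,v)=(5,1): 4·5+1·1=21≤24, 2·5+4·1=14≤17, objective 32.
(u,v)=(6,0): 4·6+1·0=24≤24, 2·6+4·0=12≤17, objective 30.
Maximum is 34 at (u,v)=(4,2).

34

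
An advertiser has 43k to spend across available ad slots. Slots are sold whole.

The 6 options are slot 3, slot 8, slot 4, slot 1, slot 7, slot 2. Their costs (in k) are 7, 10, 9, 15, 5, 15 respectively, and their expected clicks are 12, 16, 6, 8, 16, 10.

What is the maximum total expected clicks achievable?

Allowing fractional choices, the relaxed optimum would be about 58.0, but ad slots are indivisible.
slot 3 + slot 8 + slot 4 + slot 7: cost 7 + 10 + 9 + 5 = 31 ≤ 43, expected clicks 12 + 16 + 6 + 16 = 50.
slot 3 + slot 8 + slot 7 + slot 2: cost 7 + 10 + 5 + 15 = 37 ≤ 43, expected clicks 12 + 16 + 16 + 10 = 54.
slot 3 + slot 8 + slot 1 + slot 7: cost 7 + 10 + 15 + 5 = 37 ≤ 43, expected clicks 12 + 16 + 8 + 16 = 52.
Best is slot 3, slot 8, slot 7, and slot 2 with total expected clicks 54.

54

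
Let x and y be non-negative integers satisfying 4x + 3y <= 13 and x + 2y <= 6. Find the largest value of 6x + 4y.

18

(x,y)=(3,0): 4·3+3·0=12≤13, 1·3+2·0=3≤6, objective 18.
(x,y)=(2,1): 4·2+3·1=11≤13, 1·2+2·1=4≤6, objective 16.
(x,y)=(2,0): 4·2+3·0=8≤13, 1·2+2·0=2≤6, objective 12.
The best lattice point is (3,0), giving 18.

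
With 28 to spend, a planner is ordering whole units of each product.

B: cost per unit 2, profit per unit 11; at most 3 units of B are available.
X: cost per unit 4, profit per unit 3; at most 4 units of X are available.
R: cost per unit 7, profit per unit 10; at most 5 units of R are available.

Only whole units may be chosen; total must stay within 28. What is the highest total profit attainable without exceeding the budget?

63

3×B and 3×R: cost 27 ≤ 28, profit 3·11 + 3·10 = 63.
3×B, 2×X, and 2×R: cost 28 ≤ 28, profit 3·11 + 2·3 + 2·10 = 59.
Best is 63.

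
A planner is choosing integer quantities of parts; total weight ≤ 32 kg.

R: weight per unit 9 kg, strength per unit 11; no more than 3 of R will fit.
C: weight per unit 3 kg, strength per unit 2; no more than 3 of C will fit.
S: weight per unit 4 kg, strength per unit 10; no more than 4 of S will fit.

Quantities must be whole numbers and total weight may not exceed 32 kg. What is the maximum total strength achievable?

55

Take 1×R, 2×C, and 4×S: weight 31 ≤ 32, strength 1·11 + 2·2 + 4·10 = 55.
S has the best ratio (10/4) and is taken to its limit of 4; remaining capacity is filled optimally with the others.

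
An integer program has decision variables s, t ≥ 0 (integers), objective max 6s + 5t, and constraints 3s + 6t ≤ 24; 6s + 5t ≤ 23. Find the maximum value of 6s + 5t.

(s,t)=(3,1): 3·3+6·1=15≤24, 6·3+5·1=23≤23, objective 23.
(s,t)=(2,2): 3·2+6·2=18≤24, 6·2+5·2=22≤23, objective 22.
(s,t)=(3,0): 3·3+6·0=9≤24, 6·3+5·0=18≤23, objective 18.
The best lattice point is (3,1), giving 23.

23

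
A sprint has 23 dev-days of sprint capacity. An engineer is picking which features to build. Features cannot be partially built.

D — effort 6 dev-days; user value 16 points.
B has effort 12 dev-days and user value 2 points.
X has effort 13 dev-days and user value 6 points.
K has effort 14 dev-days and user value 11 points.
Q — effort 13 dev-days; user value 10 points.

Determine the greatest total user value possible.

27

This is a 0-1 knapsack instance.
Allowing fractional choices, the relaxed optimum would be about 29.3, but features are indivisible.
D + Q: effort 6 + 13 = 19 ≤ 23, user value 16 + 10 = 26.
D + K: effort 6 + 14 = 20 ≤ 23, user value 16 + 11 = 27.
Best is D and K with total user value 27.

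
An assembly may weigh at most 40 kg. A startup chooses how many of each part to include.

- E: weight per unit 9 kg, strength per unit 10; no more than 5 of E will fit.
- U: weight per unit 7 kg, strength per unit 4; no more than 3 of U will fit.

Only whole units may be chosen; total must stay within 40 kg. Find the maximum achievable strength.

This is a bounded integer knapsack.
Take 4×E: weight 36 ≤ 40, strength 4·10 = 40.
No other integer combination yields more.

40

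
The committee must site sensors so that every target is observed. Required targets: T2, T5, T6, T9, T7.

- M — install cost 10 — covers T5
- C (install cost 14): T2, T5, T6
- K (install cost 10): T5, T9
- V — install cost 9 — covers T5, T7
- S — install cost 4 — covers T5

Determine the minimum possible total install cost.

The greedy cost-per-new-target heuristic would pick S, C, V, and K for 37, but a cheaper cover exists.
Choose C, K, and V: together they cover T2, T5, T6, T9, T7 — every target.
Total install cost: 14 + 10 + 9 = 33.
No cover costs less than 33.

33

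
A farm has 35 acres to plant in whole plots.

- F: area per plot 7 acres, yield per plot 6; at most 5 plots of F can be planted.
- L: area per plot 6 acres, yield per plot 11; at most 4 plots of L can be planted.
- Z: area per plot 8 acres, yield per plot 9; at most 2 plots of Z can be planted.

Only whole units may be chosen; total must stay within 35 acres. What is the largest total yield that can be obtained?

53

4×L and 1×Z: area 32 ≤ 35, yield 4·11 + 1·9 = 53.
3×L and 2×Z: area 34 ≤ 35, yield 3·11 + 2·9 = 51.
Best is 53.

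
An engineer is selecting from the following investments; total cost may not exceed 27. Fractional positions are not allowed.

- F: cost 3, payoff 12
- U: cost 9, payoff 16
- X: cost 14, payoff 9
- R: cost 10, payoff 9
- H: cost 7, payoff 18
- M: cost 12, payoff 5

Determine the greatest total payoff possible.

Treat it as a binary knapsack problem.
F + R + H: cost 3 + 10 + 7 = 20 ≤ 27, payoff 12 + 9 + 18 = 39.
U + R + H: cost 9 + 10 + 7 = 26 ≤ 27, payoff 16 + 9 + 18 = 43.
F + U + H: cost 3 + 9 + 7 = 19 ≤ 27, payoff 12 + 16 + 18 = 46.
Best is F, U, and H with total payoff 46.

46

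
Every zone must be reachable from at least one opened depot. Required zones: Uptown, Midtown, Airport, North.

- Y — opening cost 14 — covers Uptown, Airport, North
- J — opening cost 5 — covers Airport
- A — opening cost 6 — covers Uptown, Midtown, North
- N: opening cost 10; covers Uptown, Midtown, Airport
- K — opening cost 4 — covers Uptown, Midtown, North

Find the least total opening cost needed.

9

This is an integer covering problem.
Choose J and K: together they cover Uptown, Midtown, Airport, North — every zone.
Total opening cost: 5 + 4 = 9.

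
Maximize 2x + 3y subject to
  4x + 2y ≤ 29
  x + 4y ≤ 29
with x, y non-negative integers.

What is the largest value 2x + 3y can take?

Relaxing integrality, the LP optimum is 26.93 at (x,y) = (4.14, 6.21), which is not an integer point.
(x,y)=(4,6): 4·4+2·6=28≤29, 1·4+4·6=28≤29, objective 26.
(x,y)=(3,6): 4·3+2·6=24≤29, 1·3+4·6=27≤29, objective 24.
(x,y)=(4,5): 4·4+2·5=26≤29, 1·4+4·5=24≤29, objective 23.
Maximum is 26 at (x,y)=(4,6).

26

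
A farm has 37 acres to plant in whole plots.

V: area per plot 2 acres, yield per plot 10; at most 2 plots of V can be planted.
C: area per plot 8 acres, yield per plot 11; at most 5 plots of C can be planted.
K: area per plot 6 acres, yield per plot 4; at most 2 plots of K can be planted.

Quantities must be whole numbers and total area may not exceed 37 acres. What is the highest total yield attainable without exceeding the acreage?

64

Take 2×V and 4×C: area 36 ≤ 37, yield 2·10 + 4·11 = 64.
V has the best ratio (10/2) and is taken to its limit of 2; remaining capacity is filled optimally with the others.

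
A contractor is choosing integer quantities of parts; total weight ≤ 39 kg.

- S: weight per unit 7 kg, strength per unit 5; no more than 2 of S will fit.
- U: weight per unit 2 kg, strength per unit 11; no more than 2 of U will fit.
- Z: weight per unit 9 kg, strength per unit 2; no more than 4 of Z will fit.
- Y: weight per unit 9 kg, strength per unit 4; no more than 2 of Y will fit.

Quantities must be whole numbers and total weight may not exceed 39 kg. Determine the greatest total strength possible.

U has the best ratio (11/2); taking only U gives at most 2×11 = 22 (stopped by the supply cap of 2).
Mixing does better — 2×S, 2×U, and 2×Y: weight 36 ≤ 39, strength 2·5 + 2·11 + 2·4 = 40.

40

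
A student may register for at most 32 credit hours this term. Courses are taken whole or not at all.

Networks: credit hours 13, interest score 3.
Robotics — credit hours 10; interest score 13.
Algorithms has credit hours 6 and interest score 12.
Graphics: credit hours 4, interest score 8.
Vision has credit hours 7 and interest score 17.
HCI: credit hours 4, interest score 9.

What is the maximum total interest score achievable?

59

Allowing fractional choices, the relaxed optimum would be about 59.2, but courses are indivisible.
Robotics + Algorithms + Graphics + Vision: credit hours 10 + 6 + 4 + 7 = 27 ≤ 32, interest score 13 + 12 + 8 + 17 = 50.
Robotics + Algorithms + Graphics + Vision + HCI: credit hours 10 + 6 + 4 + 7 + 4 = 31 ≤ 32, interest score 13 + 12 + 8 + 17 + 9 = 59.
Robotics + Algorithms + Vision + HCI: credit hours 10 + 6 + 7 + 4 = 27 ≤ 32, interest score 13 + 12 + 17 + 9 = 51.
Best is Robotics, Algorithms, Graphics, Vision, and HCI with total interest score 59.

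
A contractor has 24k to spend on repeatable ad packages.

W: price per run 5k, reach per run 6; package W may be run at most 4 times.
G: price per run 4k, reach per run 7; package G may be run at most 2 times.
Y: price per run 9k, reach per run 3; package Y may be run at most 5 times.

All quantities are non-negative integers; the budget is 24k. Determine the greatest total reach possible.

32

G has the best ratio (7/4); taking only G gives at most 2×7 = 14 (stopped by the supply cap of 2).
Mixing does better — 3×W and 2×G: price 23 ≤ 24, reach 3·6 + 2·7 = 32.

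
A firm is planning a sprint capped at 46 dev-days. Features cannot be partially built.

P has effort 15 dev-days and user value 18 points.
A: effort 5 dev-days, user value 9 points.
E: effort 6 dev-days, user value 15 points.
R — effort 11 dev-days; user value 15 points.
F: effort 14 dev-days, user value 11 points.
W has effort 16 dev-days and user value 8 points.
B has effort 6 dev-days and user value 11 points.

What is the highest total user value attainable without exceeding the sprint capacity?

Allowing fractional choices, the relaxed optimum would be about 70.4, but features are indivisible.
A + E + R + F + B: effort 5 + 6 + 11 + 14 + 6 = 42 ≤ 46, user value 9 + 15 + 15 + 11 + 11 = 61.
P + A + E + F + B: effort 15 + 5 + 6 + 14 + 6 = 46 ≤ 46, user value 18 + 9 + 15 + 11 + 11 = 64.
P + A + E + R + B: effort 15 + 5 + 6 + 11 + 6 = 43 ≤ 46, user value 18 + 9 + 15 + 15 + 11 = 68.
Best is P, A, E, R, and B with total user value 68.

68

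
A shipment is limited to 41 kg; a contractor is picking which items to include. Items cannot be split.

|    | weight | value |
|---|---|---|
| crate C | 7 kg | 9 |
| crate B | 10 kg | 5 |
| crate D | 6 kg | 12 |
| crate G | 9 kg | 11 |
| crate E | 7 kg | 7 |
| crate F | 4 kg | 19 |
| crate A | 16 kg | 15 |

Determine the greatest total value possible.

62

Allowing fractional choices, the relaxed optimum would be about 65.5, but items are indivisible.
crate C + crate D + crate E + crate F + crate A: weight 7 + 6 + 7 + 4 + 16 = 40 ≤ 41, value 9 + 12 + 7 + 19 + 15 = 62.
crate C + crate D + crate G + crate E + crate F: weight 7 + 6 + 9 + 7 + 4 = 33 ≤ 41, value 9 + 12 + 11 + 7 + 19 = 58.
Best is crate C, crate D, crate E, crate F, and crate A with total value 62.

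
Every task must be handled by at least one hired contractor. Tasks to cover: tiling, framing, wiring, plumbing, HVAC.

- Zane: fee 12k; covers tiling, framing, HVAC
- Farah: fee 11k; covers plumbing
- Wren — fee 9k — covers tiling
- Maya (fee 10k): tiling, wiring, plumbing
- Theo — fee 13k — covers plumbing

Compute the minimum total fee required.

22

Choose Zane and Maya: together they cover tiling, framing, wiring, plumbing, HVAC — every task.
Total fee: 12 + 10 = 22.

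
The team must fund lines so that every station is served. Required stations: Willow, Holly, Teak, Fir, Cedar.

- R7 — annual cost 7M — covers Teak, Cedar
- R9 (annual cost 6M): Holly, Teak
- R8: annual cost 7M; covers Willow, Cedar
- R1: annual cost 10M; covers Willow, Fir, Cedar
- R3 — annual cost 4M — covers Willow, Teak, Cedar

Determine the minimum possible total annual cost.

Choose R9 and R1: together they cover Willow, Holly, Teak, Fir, Cedar — every station.
Total annual cost: 6 + 10 = 16.

16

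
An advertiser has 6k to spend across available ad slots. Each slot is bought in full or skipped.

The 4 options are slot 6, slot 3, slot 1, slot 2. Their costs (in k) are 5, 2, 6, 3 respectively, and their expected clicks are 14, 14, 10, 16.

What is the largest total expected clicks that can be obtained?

30

Allowing fractional choices, the relaxed optimum would be about 32.8, but ad slots are indivisible.
slot 3 + slot 2: cost 2 + 3 = 5 ≤ 6, expected clicks 14 + 16 = 30.
slot 2: cost 3 ≤ 6, expected clicks 16.
Best is slot 3 and slot 2 with total expected clicks 30.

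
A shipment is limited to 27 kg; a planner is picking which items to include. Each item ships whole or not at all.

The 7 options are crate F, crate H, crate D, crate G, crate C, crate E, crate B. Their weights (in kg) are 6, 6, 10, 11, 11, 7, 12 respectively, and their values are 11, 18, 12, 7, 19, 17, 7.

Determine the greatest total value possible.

54

This is a 0-1 knapsack instance.
Allowing fractional choices, the relaxed optimum would be about 59.8, but items are indivisible.
crate H + crate C + crate E: weight 6 + 11 + 7 = 24 ≤ 27, value 18 + 19 + 17 = 54.
crate F + crate H + crate C: weight 6 + 6 + 11 = 23 ≤ 27, value 11 + 18 + 19 = 48.
crate H + crate D + crate C: weight 6 + 10 + 11 = 27 ≤ 27, value 18 + 12 + 19 = 49.
Best is crate H, crate C, and crate E with total value 54.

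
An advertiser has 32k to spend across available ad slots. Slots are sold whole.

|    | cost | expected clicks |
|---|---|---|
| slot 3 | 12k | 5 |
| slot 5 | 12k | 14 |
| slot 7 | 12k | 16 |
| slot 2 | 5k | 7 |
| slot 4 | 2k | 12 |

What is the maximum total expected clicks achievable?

Allowing fractional choices, the relaxed optimum would be about 49.4, but ad slots are indivisible.
slot 3 + slot 7 + slot 2 + slot 4: cost 12 + 12 + 5 + 2 = 31 ≤ 32, expected clicks 5 + 16 + 7 + 12 = 40.
slot 5 + slot 7 + slot 4: cost 12 + 12 + 2 = 26 ≤ 32, expected clicks 14 + 16 + 12 = 42.
slot 5 + slot 7 + slot 2 + slot 4: cost 12 + 12 + 5 + 2 = 31 ≤ 32, expected clicks 14 + 16 + 7 + 12 = 49.
Best is slot 5, slot 7, slot 2, and slot 4 with total expected clicks 49.

49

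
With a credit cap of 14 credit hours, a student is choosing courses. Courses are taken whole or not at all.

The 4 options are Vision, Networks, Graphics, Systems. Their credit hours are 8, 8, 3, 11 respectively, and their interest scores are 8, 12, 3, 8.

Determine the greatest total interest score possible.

15

Networks + Graphics: credit hours 8 + 3 = 11 ≤ 14, interest score 12 + 3 = 15.
Networks: credit hours 8 ≤ 14, interest score 12.
Best is Networks and Graphics with total interest score 15.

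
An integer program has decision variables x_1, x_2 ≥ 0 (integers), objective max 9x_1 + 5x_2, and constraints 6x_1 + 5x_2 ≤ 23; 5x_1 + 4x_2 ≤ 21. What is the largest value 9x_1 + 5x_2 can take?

32

(x_1,x_2)=(3,1): 6·3+5·1=23≤23, 5·3+4·1=19≤21, objective 32.
(x_1,x_2)=(2,2): 6·2+5·2=22≤23, 5·2+4·2=18≤21, objective 28.
The best lattice point is (3,1), giving 32.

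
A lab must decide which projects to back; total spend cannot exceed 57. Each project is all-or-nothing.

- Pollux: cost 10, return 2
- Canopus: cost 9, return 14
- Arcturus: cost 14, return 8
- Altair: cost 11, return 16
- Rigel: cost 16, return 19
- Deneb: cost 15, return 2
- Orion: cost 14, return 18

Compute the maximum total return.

67

Allowing fractional choices, the relaxed optimum would be about 71.0, but projects are indivisible.
Arcturus + Altair + Rigel + Orion: cost 14 + 11 + 16 + 14 = 55 ≤ 57, return 8 + 16 + 19 + 18 = 61.
Canopus + Arcturus + Rigel + Orion: cost 9 + 14 + 16 + 14 = 53 ≤ 57, return 14 + 8 + 19 + 18 = 59.
Canopus + Altair + Rigel + Orion: cost 9 + 11 + 16 + 14 = 50 ≤ 57, return 14 + 16 + 19 + 18 = 67.
Best is Canopus, Altair, Rigel, and Orion with total return 67.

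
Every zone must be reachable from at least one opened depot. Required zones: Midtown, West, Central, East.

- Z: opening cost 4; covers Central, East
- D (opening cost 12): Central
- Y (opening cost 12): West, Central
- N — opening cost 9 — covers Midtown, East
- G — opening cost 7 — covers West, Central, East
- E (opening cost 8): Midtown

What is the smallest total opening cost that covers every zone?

15

This is an integer covering problem.
The greedy cost-per-new-zone heuristic would pick Z, G, and E for 19, but a cheaper cover exists.
Choose G and E: together they cover Midtown, West, Central, East — every zone.
Total opening cost: 7 + 8 = 15.
No cover costs less than 15.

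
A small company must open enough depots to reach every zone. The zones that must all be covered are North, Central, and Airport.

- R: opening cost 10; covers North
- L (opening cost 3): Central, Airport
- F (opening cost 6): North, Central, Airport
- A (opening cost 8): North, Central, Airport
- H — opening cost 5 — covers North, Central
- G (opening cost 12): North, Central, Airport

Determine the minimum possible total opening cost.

The greedy cost-per-new-zone heuristic would pick L and H for 8, but a cheaper cover exists.
F alone covers North, Central, Airport — every zone.
Total opening cost: 6.
No cover costs less than 6.

6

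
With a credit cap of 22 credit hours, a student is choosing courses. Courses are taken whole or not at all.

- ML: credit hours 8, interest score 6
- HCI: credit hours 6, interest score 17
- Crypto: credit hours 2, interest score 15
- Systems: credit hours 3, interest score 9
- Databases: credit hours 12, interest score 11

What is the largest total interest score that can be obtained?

Treat it as a binary knapsack problem.
Allowing fractional choices, the relaxed optimum would be about 51.1, but courses are indivisible.
HCI + Crypto + Databases: credit hours 6 + 2 + 12 = 20 ≤ 22, interest score 17 + 15 + 11 = 43.
ML + HCI + Crypto + Systems: credit hours 8 + 6 + 2 + 3 = 19 ≤ 22, interest score 6 + 17 + 15 + 9 = 47.
HCI + Crypto + Systems: credit hours 6 + 2 + 3 = 11 ≤ 22, interest score 17 + 15 + 9 = 41.
Best is ML, HCI, Crypto, and Systems with total interest score 47.

47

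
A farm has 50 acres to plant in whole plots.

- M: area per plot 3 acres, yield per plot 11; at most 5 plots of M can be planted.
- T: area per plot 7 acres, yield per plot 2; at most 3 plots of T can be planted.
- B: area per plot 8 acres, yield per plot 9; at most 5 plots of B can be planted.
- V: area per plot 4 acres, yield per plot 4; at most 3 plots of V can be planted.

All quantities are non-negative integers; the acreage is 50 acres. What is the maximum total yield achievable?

M has the best ratio (11/3); taking only M gives at most 5×11 = 55 (stopped by the supply cap of 5).
Mixing does better — 5×M and 4×B: area 47 ≤ 50, yield 5·11 + 4·9 = 91.

91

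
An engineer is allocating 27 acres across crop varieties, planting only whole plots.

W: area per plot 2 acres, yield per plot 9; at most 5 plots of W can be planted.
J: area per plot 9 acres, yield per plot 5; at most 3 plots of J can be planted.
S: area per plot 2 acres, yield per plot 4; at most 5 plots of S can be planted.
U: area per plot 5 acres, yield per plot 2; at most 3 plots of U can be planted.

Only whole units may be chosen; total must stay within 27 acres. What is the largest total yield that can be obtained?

67

This is a bounded integer knapsack.
W has the best ratio (9/2); taking only W gives at most 5×9 = 45 (stopped by the supply cap of 5).
Mixing does better — 5×W, 5×S, and 1×U: area 25 ≤ 27, yield 5·9 + 5·4 + 1·2 = 67.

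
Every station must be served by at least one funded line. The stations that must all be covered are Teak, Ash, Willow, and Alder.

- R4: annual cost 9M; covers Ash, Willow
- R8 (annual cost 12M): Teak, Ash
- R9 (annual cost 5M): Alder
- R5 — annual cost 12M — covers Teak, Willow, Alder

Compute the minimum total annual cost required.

21

Choose R4 and R5: together they cover Teak, Ash, Willow, Alder — every station.
Total annual cost: 9 + 12 = 21.
No cover costs less than 21.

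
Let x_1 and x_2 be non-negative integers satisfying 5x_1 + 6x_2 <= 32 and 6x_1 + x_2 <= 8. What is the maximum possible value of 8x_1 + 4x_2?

20

Relaxing integrality, the LP optimum is 23.74 at (x_1,x_2) = (0.516, 4.9), which is not an integer point.
(x_1,x_2)=(0,5): 5·0+6·5=30≤32, 6·0+1·5=5≤8, objective 20.
(x_1,x_2)=(0,4): 5·0+6·4=24≤32, 6·0+1·4=4≤8, objective 16.
(x_1,x_2)=(0,3): 5·0+6·3=18≤32, 6·0+1·3=3≤8, objective 12.
Maximum is 20 at (x_1,x_2)=(0,5).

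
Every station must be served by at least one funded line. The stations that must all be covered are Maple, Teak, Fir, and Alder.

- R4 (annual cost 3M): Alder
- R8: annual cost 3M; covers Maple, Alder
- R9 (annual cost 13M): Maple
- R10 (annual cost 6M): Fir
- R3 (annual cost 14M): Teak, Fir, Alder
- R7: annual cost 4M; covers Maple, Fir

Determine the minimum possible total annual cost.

This is a weighted set-cover instance.
The greedy cost-per-new-station heuristic would pick R8, R7, and R3 for 21, but a cheaper cover exists.
Choose R8 and R3: together they cover Maple, Teak, Fir, Alder — every station.
Total annual cost: 3 + 14 = 17.
No cover costs less than 17.

17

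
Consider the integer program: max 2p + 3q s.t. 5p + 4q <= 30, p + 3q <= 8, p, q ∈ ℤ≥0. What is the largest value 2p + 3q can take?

13

(p,q)=(5,1): 5·5+4·1=29≤30, 1·5+3·1=8≤8, objective 13.
(p,q)=(6,0): 5·6+4·0=30≤30, 1·6+3·0=6≤8, objective 12.
(p,q)=(4,1): 5·4+4·1=24≤30, 1·4+3·1=7≤8, objective 11.
No feasible integer point exceeds 13.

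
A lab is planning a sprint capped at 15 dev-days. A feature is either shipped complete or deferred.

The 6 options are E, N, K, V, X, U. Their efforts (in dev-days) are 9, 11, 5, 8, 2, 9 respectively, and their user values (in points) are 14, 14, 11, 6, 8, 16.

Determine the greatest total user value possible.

Allowing fractional choices, the relaxed optimum would be about 33.2, but features are indivisible.
E + K: effort 9 + 5 = 14 ≤ 15, user value 14 + 11 = 25.
K + U: effort 5 + 9 = 14 ≤ 15, user value 11 + 16 = 27.
K + V + X: effort 5 + 8 + 2 = 15 ≤ 15, user value 11 + 6 + 8 = 25.
Best is K and U with total user value 27.

27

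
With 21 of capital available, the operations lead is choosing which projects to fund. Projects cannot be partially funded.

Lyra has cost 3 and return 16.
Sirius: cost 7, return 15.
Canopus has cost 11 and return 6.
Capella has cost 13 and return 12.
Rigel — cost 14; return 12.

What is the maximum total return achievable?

37

Allowing fractional choices, the relaxed optimum would be about 41.2, but projects are indivisible.
Lyra + Sirius + Canopus: cost 3 + 7 + 11 = 21 ≤ 21, return 16 + 15 + 6 = 37.
Lyra + Capella: cost 3 + 13 = 16 ≤ 21, return 16 + 12 = 28.
Lyra + Sirius: cost 3 + 7 = 10 ≤ 21, return 16 + 15 = 31.
Best is Lyra, Sirius, and Canopus with total return 37.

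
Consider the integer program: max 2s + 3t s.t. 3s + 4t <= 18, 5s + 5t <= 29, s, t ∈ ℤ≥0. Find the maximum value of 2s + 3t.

13

(s,t)=(2,3) is feasible, giving 13.
(s,t)=(0,4) is feasible, giving 12.
Maximum is 13 at (s,t)=(2,3).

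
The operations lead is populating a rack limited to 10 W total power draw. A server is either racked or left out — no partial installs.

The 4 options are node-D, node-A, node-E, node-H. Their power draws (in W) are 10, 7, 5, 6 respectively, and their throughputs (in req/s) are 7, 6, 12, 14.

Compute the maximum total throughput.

Allowing fractional choices, the relaxed optimum would be about 23.7, but servers are indivisible.
node-D: power draw 10 ≤ 10, throughput 7.
node-E: power draw 5 ≤ 10, throughput 12.
node-H: power draw 6 ≤ 10, throughput 14.
Best is node-H with total throughput 14.

14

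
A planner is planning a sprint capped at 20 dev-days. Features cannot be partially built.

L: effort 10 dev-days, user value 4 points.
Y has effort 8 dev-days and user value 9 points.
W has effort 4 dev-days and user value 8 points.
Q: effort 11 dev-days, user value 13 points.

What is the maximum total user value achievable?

Y + Q: effort 8 + 11 = 19 ≤ 20, user value 9 + 13 = 22.
W + Q: effort 4 + 11 = 15 ≤ 20, user value 8 + 13 = 21.
Y + W: effort 8 + 4 = 12 ≤ 20, user value 9 + 8 = 17.
Best is Y and Q with total user value 22.

22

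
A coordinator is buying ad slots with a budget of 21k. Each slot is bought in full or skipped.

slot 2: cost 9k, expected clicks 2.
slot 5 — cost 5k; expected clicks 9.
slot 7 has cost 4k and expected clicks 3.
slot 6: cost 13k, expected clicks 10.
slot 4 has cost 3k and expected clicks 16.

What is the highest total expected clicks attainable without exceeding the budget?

Treat it as a binary knapsack problem.
slot 2 + slot 5 + slot 7 + slot 4: cost 9 + 5 + 4 + 3 = 21 ≤ 21, expected clicks 2 + 9 + 3 + 16 = 30.
slot 5 + slot 6 + slot 4: cost 5 + 13 + 3 = 21 ≤ 21, expected clicks 9 + 10 + 16 = 35.
Best is slot 5, slot 6, and slot 4 with total expected clicks 35.

35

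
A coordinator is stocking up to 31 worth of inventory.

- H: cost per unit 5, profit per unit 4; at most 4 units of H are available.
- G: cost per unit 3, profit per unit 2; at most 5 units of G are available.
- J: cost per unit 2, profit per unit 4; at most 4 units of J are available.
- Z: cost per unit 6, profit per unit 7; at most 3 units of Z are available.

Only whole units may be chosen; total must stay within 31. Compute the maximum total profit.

41

1×H, 4×J, and 3×Z: cost 31 ≤ 31, profit 1·4 + 4·4 + 3·7 = 41.
1×G, 4×J, and 3×Z: cost 29 ≤ 31, profit 1·2 + 4·4 + 3·7 = 39.
Best is 41.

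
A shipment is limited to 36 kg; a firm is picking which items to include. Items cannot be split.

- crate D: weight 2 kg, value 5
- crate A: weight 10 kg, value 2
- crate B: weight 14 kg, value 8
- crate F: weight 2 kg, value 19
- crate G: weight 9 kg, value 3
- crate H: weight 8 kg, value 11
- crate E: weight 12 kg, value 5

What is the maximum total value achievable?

46

This is an integer program with binary decision variables.
Take crate D, crate B, crate F, crate G, and crate H: weight 2 + 14 + 2 + 9 + 8 = 35 ≤ 36, value 5 + 8 + 19 + 3 + 11 = 46.
No other feasible combination does better.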